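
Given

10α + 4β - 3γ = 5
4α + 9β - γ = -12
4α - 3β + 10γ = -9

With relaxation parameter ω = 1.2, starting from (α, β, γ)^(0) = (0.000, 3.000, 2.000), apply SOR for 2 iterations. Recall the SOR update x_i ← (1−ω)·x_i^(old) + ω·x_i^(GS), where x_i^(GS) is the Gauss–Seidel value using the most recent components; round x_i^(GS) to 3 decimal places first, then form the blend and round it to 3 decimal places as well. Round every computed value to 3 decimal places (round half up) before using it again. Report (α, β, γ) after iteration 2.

Iteration 1:
  α: GS value = (5 - (4)·3.000 - (-3)·2.000) / (10) = -0.100;  α ← (1−ω)·0.000 + ω·-0.100 = -0.120
  β: GS value = (-12 - (4)·-0.120 - (-1)·2.000) / (9) = -1.058;  β ← (1−ω)·3.000 + ω·-1.058 = -1.870
  γ: GS value = (-9 - (4)·-0.120 - (-3)·-1.870) / (10) = -1.413;  γ ← (1−ω)·2.000 + ω·-1.413 = -2.096
Iteration 2:
  α: GS value = (5 - (4)·-1.870 - (-3)·-2.096) / (10) = 0.619;  α ← (1−ω)·-0.120 + ω·0.619 = 0.767
  β: GS value = (-12 - (4)·0.767 - (-1)·-2.096) / (9) = -1.907;  β ← (1−ω)·-1.870 + ω·-1.907 = -1.914
  γ: GS value = (-9 - (4)·0.767 - (-3)·-1.914) / (10) = -1.781;  γ ← (1−ω)·-2.096 + ω·-1.781 = -1.718

(0.767, -1.914, -1.718)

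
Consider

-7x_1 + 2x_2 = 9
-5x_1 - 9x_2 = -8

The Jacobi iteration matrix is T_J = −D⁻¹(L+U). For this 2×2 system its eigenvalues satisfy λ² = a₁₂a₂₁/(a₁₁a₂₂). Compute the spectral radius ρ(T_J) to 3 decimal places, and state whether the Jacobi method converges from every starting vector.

a₁₂a₂₁/(a₁₁a₂₂) = (2)·(-5) / ((-7)·(-9)) = -0.158730
ρ = √|-0.158730| = √0.158730 = 0.398
ρ < 1, so Jacobi converges

0.398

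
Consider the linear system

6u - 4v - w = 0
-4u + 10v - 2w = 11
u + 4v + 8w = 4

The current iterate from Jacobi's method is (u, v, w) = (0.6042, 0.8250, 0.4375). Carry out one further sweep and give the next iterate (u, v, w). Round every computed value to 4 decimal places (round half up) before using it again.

One sweep:
  u = (0 - (-4)·0.8250 - (-1)·0.4375) / (6) = 0.6229
  v = (11 - (-4)·0.6042 - (-2)·0.4375) / (10) = 1.4292
  w = (4 - (1)·0.6042 - (4)·0.8250) / (8) = 0.0120

(0.6229, 1.4292, 0.0120)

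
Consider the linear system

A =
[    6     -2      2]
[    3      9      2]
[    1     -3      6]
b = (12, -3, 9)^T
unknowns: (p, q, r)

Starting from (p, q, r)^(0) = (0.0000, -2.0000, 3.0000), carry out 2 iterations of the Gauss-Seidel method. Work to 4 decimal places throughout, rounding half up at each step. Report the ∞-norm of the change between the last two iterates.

1.0000

Iteration 1:
  p = (12 - (-2)·-2.0000 - (2)·3.0000) / (6) = 0.3333
  q = (-3 - (3)·0.3333 - (2)·3.0000) / (9) = -1.1111
  r = (9 - (1)·0.3333 - (-3)·-1.1111) / (6) = 0.8889
Iteration 2:
  p = (12 - (-2)·-1.1111 - (2)·0.8889) / (6) = 1.3333
  q = (-3 - (3)·1.3333 - (2)·0.8889) / (9) = -0.9753
  r = (9 - (1)·1.3333 - (-3)·-0.9753) / (6) = 0.7901
Change: (1.0000, 0.1358, -0.0988) → max |·| = 1.0000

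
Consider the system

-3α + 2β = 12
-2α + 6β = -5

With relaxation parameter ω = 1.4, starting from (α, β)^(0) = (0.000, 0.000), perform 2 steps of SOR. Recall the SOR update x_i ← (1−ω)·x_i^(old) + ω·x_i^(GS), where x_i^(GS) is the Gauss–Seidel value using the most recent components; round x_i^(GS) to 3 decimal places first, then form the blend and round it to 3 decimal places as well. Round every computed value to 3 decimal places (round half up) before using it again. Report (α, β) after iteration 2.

Iteration 1:
  α: GS value = (12 - (2)·0.000) / (-3) = -4.000;  α ← (1−ω)·0.000 + ω·-4.000 = -5.600
  β: GS value = (-5 - (-2)·-5.600) / (6) = -2.700;  β ← (1−ω)·0.000 + ω·-2.700 = -3.780
Iteration 2:
  α: GS value = (12 - (2)·-3.780) / (-3) = -6.520;  α ← (1−ω)·-5.600 + ω·-6.520 = -6.888
  β: GS value = (-5 - (-2)·-6.888) / (6) = -3.129;  β ← (1−ω)·-3.780 + ω·-3.129 = -2.869

(-6.888, -2.869)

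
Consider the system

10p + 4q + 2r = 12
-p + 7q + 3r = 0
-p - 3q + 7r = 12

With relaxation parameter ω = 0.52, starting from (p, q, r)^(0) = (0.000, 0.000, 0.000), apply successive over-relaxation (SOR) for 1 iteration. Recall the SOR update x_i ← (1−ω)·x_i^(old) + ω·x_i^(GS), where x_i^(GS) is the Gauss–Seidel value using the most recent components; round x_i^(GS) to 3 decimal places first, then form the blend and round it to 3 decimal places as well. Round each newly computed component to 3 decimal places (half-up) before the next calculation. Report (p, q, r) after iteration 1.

(0.624, 0.046, 0.948)

Iteration 1:
  p: GS value = (12 - (4)·0.000 - (2)·0.000) / (10) = 1.200;  p ← (1−ω)·0.000 + ω·1.200 = 0.624
  q: GS value = (0 - (-1)·0.624 - (3)·0.000) / (7) = 0.089;  q ← (1−ω)·0.000 + ω·0.089 = 0.046
  r: GS value = (12 - (-1)·0.624 - (-3)·0.046) / (7) = 1.823;  r ← (1−ω)·0.000 + ω·1.823 = 0.948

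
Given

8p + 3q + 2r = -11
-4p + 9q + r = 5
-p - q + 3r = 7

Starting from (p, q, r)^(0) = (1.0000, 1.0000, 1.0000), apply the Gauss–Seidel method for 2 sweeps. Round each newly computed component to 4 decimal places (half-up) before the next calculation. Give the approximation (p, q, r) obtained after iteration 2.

(-1.5880, -0.3189, 1.6977)

Iteration 1:
  p = (-11 - (3)·1.0000 - (2)·1.0000) / (8) = -2.0000
  q = (5 - (-4)·-2.0000 - (1)·1.0000) / (9) = -0.4444
  r = (7 - (-1)·-2.0000 - (-1)·-0.4444) / (3) = 1.5185
Iteration 2:
  p = (-11 - (3)·-0.4444 - (2)·1.5185) / (8) = -1.5880
  q = (5 - (-4)·-1.5880 - (1)·1.5185) / (9) = -0.3189
  r = (7 - (-1)·-1.5880 - (-1)·-0.3189) / (3) = 1.6977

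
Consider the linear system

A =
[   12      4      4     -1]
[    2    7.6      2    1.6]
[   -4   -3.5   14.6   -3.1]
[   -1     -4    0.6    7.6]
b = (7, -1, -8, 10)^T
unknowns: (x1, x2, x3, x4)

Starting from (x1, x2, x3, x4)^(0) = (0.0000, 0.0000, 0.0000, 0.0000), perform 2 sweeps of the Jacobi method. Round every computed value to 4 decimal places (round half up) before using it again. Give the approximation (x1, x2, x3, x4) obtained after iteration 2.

Iteration 1:
  x1 = (7 - (4)·0.0000 - (4)·0.0000 - (-1)·0.0000) / (12) = 0.5833
  x2 = (-1 - (2)·0.0000 - (2)·0.0000 - (1.6)·0.0000) / (7.6) = -0.1316
  x3 = (-8 - (-4)·0.0000 - (-3.5)·0.0000 - (-3.1)·0.0000) / (14.6) = -0.5479
  x4 = (10 - (-1)·0.0000 - (-4)·0.0000 - (0.6)·0.0000) / (7.6) = 1.3158
Iteration 2:
  x1 = (7 - (4)·-0.1316 - (4)·-0.5479 - (-1)·1.3158) / (12) = 0.9195
  x2 = (-1 - (2)·0.5833 - (2)·-0.5479 - (1.6)·1.3158) / (7.6) = -0.4179
  x3 = (-8 - (-4)·0.5833 - (-3.5)·-0.1316 - (-3.1)·1.3158) / (14.6) = -0.1403
  x4 = (10 - (-1)·0.5833 - (-4)·-0.1316 - (0.6)·-0.5479) / (7.6) = 1.3665

(0.9195, -0.4179, -0.1403, 1.3665)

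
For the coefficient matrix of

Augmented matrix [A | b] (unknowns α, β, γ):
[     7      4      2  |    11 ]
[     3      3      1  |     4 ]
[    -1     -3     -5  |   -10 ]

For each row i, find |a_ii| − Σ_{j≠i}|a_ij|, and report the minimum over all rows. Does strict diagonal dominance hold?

-1

row 1: |7| − (4+2) = 1
row 2: |3| − (3+1) = -1
row 3: |-5| − (1+3) = 1
minimum over rows = -1 → not strictly diagonally dominant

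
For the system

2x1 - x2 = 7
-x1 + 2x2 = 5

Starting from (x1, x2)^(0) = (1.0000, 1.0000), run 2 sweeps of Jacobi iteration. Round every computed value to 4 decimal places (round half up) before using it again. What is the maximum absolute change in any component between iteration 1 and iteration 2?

1.5000

Iteration 1:
  x1 = (7 - (-1)·1.0000) / (2) = 4.0000
  x2 = (5 - (-1)·1.0000) / (2) = 3.0000
Iteration 2:
  x1 = (7 - (-1)·3.0000) / (2) = 5.0000
  x2 = (5 - (-1)·4.0000) / (2) = 4.5000
Change: (1.0000, 1.5000) → max |·| = 1.5000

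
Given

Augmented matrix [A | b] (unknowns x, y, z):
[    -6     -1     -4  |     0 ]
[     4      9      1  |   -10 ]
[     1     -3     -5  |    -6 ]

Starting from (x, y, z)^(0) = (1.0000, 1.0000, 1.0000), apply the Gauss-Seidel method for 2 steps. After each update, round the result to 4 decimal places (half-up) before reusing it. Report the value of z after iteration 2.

Iteration 1:
  x = (0 - (-1)·1.0000 - (-4)·1.0000) / (-6) = -0.8333
  y = (-10 - (4)·-0.8333 - (1)·1.0000) / (9) = -0.8519
  z = (-6 - (1)·-0.8333 - (-3)·-0.8519) / (-5) = 1.5445
Iteration 2:
  x = (0 - (-1)·-0.8519 - (-4)·1.5445) / (-6) = -0.8877
  y = (-10 - (4)·-0.8877 - (1)·1.5445) / (9) = -0.8882
  z = (-6 - (1)·-0.8877 - (-3)·-0.8882) / (-5) = 1.5554

1.5554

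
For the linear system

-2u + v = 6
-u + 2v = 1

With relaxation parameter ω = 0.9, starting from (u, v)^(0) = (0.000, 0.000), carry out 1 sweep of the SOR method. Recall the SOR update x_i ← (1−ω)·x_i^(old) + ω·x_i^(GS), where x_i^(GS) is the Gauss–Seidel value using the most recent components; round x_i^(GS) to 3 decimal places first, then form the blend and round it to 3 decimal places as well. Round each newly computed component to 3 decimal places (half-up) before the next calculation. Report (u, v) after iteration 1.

(-2.700, -0.765)

Iteration 1:
  u: GS value = (6 - (1)·0.000) / (-2) = -3.000;  u ← (1−ω)·0.000 + ω·-3.000 = -2.700
  v: GS value = (1 - (-1)·-2.700) / (2) = -0.850;  v ← (1−ω)·0.000 + ω·-0.850 = -0.765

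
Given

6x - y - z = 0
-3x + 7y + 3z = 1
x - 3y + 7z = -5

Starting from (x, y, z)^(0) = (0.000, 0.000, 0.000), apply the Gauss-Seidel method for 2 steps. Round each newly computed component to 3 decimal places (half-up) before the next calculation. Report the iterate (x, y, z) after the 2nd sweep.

Iteration 1:
  x = (0 - (-1)·0.000 - (-1)·0.000) / (6) = 0.000
  y = (1 - (-3)·0.000 - (3)·0.000) / (7) = 0.143
  z = (-5 - (1)·0.000 - (-3)·0.143) / (7) = -0.653
Iteration 2:
  x = (0 - (-1)·0.143 - (-1)·-0.653) / (6) = -0.085
  y = (1 - (-3)·-0.085 - (3)·-0.653) / (7) = 0.386
  z = (-5 - (1)·-0.085 - (-3)·0.386) / (7) = -0.537

(-0.085, 0.386, -0.537)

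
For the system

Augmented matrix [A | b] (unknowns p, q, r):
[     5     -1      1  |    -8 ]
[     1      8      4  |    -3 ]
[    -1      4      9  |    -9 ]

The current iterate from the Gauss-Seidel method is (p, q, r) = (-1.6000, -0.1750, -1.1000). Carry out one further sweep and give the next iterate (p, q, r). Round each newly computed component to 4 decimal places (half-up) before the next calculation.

One sweep:
  p = (-8 - (-1)·-0.1750 - (1)·-1.1000) / (5) = -1.4150
  q = (-3 - (1)·-1.4150 - (4)·-1.1000) / (8) = 0.3519
  r = (-9 - (-1)·-1.4150 - (4)·0.3519) / (9) = -1.3136

(-1.4150, 0.3519, -1.3136)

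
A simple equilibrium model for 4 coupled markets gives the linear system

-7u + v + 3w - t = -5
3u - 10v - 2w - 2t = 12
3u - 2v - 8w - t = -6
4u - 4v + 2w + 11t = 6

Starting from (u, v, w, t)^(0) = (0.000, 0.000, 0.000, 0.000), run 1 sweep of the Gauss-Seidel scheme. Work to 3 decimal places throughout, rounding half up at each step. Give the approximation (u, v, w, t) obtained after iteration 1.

Iteration 1:
  u = (-5 - (1)·0.000 - (3)·0.000 - (-1)·0.000) / (-7) = 0.714
  v = (12 - (3)·0.714 - (-2)·0.000 - (-2)·0.000) / (-10) = -0.986
  w = (-6 - (3)·0.714 - (-2)·-0.986 - (-1)·0.000) / (-8) = 1.264
  t = (6 - (4)·0.714 - (-4)·-0.986 - (2)·1.264) / (11) = -0.303

(0.714, -0.986, 1.264, -0.303)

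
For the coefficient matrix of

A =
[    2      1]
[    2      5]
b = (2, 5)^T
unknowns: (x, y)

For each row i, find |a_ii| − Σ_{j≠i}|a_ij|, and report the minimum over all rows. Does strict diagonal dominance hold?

1

row 1: |2| − (1) = 1
row 2: |5| − (2) = 3
minimum over rows = 1 → strictly diagonally dominant (convergence guaranteed)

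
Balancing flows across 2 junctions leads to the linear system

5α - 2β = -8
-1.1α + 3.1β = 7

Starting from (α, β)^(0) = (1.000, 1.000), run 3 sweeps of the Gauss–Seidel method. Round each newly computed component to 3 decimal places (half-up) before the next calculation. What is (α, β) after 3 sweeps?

(-0.820, 1.967)

Iteration 1:
  α = (-8 - (-2)·1.000) / (5) = -1.200
  β = (7 - (-1.1)·-1.200) / (3.1) = 1.832
Iteration 2:
  α = (-8 - (-2)·1.832) / (5) = -0.867
  β = (7 - (-1.1)·-0.867) / (3.1) = 1.950
Iteration 3:
  α = (-8 - (-2)·1.950) / (5) = -0.820
  β = (7 - (-1.1)·-0.820) / (3.1) = 1.967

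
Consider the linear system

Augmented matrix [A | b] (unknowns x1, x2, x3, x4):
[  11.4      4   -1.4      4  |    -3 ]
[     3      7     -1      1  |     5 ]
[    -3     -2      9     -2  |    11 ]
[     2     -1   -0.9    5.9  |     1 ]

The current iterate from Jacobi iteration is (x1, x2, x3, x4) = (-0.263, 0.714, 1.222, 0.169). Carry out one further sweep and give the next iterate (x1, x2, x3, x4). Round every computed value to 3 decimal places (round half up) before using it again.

One sweep:
  x1 = (-3 - (4)·0.714 - (-1.4)·1.222 - (4)·0.169) / (11.4) = -0.423
  x2 = (5 - (3)·-0.263 - (-1)·1.222 - (1)·0.169) / (7) = 0.977
  x3 = (11 - (-3)·-0.263 - (-2)·0.714 - (-2)·0.169) / (9) = 1.331
  x4 = (1 - (2)·-0.263 - (-1)·0.714 - (-0.9)·1.222) / (5.9) = 0.566

(-0.423, 0.977, 1.331, 0.566)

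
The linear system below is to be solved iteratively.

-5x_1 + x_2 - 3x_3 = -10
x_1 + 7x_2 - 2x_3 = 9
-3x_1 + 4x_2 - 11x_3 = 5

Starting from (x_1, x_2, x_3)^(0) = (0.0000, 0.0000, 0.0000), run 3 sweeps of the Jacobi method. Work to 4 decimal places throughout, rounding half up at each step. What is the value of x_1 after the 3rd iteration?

2.4935

Iteration 1:
  x_1 = (-10 - (1)·0.0000 - (-3)·0.0000) / (-5) = 2.0000
  x_2 = (9 - (1)·0.0000 - (-2)·0.0000) / (7) = 1.2857
  x_3 = (5 - (-3)·0.0000 - (4)·0.0000) / (-11) = -0.4545
Iteration 2:
  x_1 = (-10 - (1)·1.2857 - (-3)·-0.4545) / (-5) = 2.5298
  x_2 = (9 - (1)·2.0000 - (-2)·-0.4545) / (7) = 0.8701
  x_3 = (5 - (-3)·2.0000 - (4)·1.2857) / (-11) = -0.5325
Iteration 3:
  x_1 = (-10 - (1)·0.8701 - (-3)·-0.5325) / (-5) = 2.4935
  x_2 = (9 - (1)·2.5298 - (-2)·-0.5325) / (7) = 0.7722
  x_3 = (5 - (-3)·2.5298 - (4)·0.8701) / (-11) = -0.8281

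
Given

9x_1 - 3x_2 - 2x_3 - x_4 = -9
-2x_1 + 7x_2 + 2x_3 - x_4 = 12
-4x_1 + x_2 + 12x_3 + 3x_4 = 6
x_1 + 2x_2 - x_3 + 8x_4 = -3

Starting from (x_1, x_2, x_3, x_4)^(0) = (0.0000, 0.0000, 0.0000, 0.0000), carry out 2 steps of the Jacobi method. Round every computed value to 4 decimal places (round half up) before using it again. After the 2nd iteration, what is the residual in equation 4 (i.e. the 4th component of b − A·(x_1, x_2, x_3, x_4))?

Iteration 1:
  x_1 = (-9 - (-3)·0.0000 - (-2)·0.0000 - (-1)·0.0000) / (9) = -1.0000
  x_2 = (12 - (-2)·0.0000 - (2)·0.0000 - (-1)·0.0000) / (7) = 1.7143
  x_3 = (6 - (-4)·0.0000 - (1)·0.0000 - (3)·0.0000) / (12) = 0.5000
  x_4 = (-3 - (1)·0.0000 - (2)·0.0000 - (-1)·0.0000) / (8) = -0.3750
Iteration 2:
  x_1 = (-9 - (-3)·1.7143 - (-2)·0.5000 - (-1)·-0.3750) / (9) = -0.3591
  x_2 = (12 - (-2)·-1.0000 - (2)·0.5000 - (-1)·-0.3750) / (7) = 1.2321
  x_3 = (6 - (-4)·-1.0000 - (1)·1.7143 - (3)·-0.3750) / (12) = 0.1176
  x_4 = (-3 - (1)·-1.0000 - (2)·1.7143 - (-1)·0.5000) / (8) = -0.6161
Residual b − A·x = (-2.4527, 1.8058, 3.7686, -0.0587)

-0.0587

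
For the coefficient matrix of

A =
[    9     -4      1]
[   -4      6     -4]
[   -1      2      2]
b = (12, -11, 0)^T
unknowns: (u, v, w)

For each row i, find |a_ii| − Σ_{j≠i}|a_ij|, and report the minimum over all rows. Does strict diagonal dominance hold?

-2

row 1: |9| − (4+1) = 4
row 2: |6| − (4+4) = -2
row 3: |2| − (1+2) = -1
minimum over rows = -2 → not strictly diagonally dominant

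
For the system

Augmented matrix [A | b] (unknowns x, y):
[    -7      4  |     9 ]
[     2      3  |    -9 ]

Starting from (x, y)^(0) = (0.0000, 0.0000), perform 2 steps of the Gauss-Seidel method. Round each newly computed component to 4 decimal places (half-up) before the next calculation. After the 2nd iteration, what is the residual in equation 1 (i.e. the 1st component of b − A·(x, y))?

-3.2654

Iteration 1:
  x = (9 - (4)·0.0000) / (-7) = -1.2857
  y = (-9 - (2)·-1.2857) / (3) = -2.1429
Iteration 2:
  x = (9 - (4)·-2.1429) / (-7) = -2.5102
  y = (-9 - (2)·-2.5102) / (3) = -1.3265
Residual b − A·x = (-3.2654, -0.0001)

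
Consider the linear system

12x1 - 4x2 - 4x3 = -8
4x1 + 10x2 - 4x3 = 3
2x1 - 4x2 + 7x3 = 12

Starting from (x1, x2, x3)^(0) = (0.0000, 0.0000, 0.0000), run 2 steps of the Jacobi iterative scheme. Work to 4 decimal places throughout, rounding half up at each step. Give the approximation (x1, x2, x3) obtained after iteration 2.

Iteration 1:
  x1 = (-8 - (-4)·0.0000 - (-4)·0.0000) / (12) = -0.6667
  x2 = (3 - (4)·0.0000 - (-4)·0.0000) / (10) = 0.3000
  x3 = (12 - (2)·0.0000 - (-4)·0.0000) / (7) = 1.7143
Iteration 2:
  x1 = (-8 - (-4)·0.3000 - (-4)·1.7143) / (12) = 0.0048
  x2 = (3 - (4)·-0.6667 - (-4)·1.7143) / (10) = 1.2524
  x3 = (12 - (2)·-0.6667 - (-4)·0.3000) / (7) = 2.0762

(0.0048, 1.2524, 2.0762)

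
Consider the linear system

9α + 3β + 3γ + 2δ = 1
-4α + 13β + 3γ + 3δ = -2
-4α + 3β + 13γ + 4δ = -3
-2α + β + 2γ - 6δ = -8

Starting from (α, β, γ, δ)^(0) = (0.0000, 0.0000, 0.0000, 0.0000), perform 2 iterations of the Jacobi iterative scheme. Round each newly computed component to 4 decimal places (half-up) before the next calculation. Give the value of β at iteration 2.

-0.3741

Iteration 1:
  α = (1 - (3)·0.0000 - (3)·0.0000 - (2)·0.0000) / (9) = 0.1111
  β = (-2 - (-4)·0.0000 - (3)·0.0000 - (3)·0.0000) / (13) = -0.1538
  γ = (-3 - (-4)·0.0000 - (3)·0.0000 - (4)·0.0000) / (13) = -0.2308
  δ = (-8 - (-2)·0.0000 - (1)·0.0000 - (2)·0.0000) / (-6) = 1.3333
Iteration 2:
  α = (1 - (3)·-0.1538 - (3)·-0.2308 - (2)·1.3333) / (9) = -0.0570
  β = (-2 - (-4)·0.1111 - (3)·-0.2308 - (3)·1.3333) / (13) = -0.3741
  γ = (-3 - (-4)·0.1111 - (3)·-0.1538 - (4)·1.3333) / (13) = -0.5713
  δ = (-8 - (-2)·0.1111 - (1)·-0.1538 - (2)·-0.2308) / (-6) = 1.1937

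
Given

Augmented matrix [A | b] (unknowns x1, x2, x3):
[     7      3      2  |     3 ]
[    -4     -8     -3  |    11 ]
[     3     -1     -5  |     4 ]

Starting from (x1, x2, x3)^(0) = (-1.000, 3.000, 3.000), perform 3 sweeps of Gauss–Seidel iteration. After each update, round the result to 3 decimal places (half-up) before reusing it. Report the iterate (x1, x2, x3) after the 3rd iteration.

(0.981, -2.036, 0.196)

Iteration 1:
  x1 = (3 - (3)·3.000 - (2)·3.000) / (7) = -1.714
  x2 = (11 - (-4)·-1.714 - (-3)·3.000) / (-8) = -1.643
  x3 = (4 - (3)·-1.714 - (-1)·-1.643) / (-5) = -1.500
Iteration 2:
  x1 = (3 - (3)·-1.643 - (2)·-1.500) / (7) = 1.561
  x2 = (11 - (-4)·1.561 - (-3)·-1.500) / (-8) = -1.593
  x3 = (4 - (3)·1.561 - (-1)·-1.593) / (-5) = 0.455
Iteration 3:
  x1 = (3 - (3)·-1.593 - (2)·0.455) / (7) = 0.981
  x2 = (11 - (-4)·0.981 - (-3)·0.455) / (-8) = -2.036
  x3 = (4 - (3)·0.981 - (-1)·-2.036) / (-5) = 0.196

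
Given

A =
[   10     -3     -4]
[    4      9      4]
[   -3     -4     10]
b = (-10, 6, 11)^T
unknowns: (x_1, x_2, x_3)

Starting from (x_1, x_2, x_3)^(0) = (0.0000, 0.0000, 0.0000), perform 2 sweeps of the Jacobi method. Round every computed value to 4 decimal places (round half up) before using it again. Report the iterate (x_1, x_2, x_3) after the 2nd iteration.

Iteration 1:
  x_1 = (-10 - (-3)·0.0000 - (-4)·0.0000) / (10) = -1.0000
  x_2 = (6 - (4)·0.0000 - (4)·0.0000) / (9) = 0.6667
  x_3 = (11 - (-3)·0.0000 - (-4)·0.0000) / (10) = 1.1000
Iteration 2:
  x_1 = (-10 - (-3)·0.6667 - (-4)·1.1000) / (10) = -0.3600
  x_2 = (6 - (4)·-1.0000 - (4)·1.1000) / (9) = 0.6222
  x_3 = (11 - (-3)·-1.0000 - (-4)·0.6667) / (10) = 1.0667

(-0.3600, 0.6222, 1.0667)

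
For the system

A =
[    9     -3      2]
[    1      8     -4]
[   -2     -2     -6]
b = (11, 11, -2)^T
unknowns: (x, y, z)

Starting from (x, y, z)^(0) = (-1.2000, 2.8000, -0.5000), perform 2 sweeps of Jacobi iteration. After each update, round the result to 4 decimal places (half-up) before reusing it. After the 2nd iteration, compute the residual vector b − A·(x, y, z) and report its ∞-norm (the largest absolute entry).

2.0141

Iteration 1:
  x = (11 - (-3)·2.8000 - (2)·-0.5000) / (9) = 2.2667
  y = (11 - (1)·-1.2000 - (-4)·-0.5000) / (8) = 1.2750
  z = (-2 - (-2)·-1.2000 - (-2)·2.8000) / (-6) = -0.2000
Iteration 2:
  x = (11 - (-3)·1.2750 - (2)·-0.2000) / (9) = 1.6917
  y = (11 - (1)·2.2667 - (-4)·-0.2000) / (8) = 0.9917
  z = (-2 - (-2)·2.2667 - (-2)·1.2750) / (-6) = -0.8472
Residual b − A·x = (0.4442, -2.0141, -1.7164); ∞-norm = 2.0141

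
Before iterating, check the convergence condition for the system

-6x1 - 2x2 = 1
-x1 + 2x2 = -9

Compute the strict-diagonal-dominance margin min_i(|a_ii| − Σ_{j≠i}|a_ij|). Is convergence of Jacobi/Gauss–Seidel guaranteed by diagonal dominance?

1

row 1: |-6| − (2) = 4
row 2: |2| − (1) = 1
minimum over rows = 1 → strictly diagonally dominant (convergence guaranteed)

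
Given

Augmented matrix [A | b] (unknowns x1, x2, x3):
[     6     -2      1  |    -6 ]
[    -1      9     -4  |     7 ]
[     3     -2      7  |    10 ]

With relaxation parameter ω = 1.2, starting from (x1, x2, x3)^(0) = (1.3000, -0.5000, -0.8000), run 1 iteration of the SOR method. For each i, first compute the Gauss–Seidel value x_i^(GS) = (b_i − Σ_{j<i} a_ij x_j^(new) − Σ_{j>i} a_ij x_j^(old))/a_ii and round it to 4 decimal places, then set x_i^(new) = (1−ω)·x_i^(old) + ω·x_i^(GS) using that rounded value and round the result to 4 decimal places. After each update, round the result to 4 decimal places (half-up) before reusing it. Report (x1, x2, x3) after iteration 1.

Iteration 1:
  x1: GS value = (-6 - (-2)·-0.5000 - (1)·-0.8000) / (6) = -1.0333;  x1 ← (1−ω)·1.3000 + ω·-1.0333 = -1.5000
  x2: GS value = (7 - (-1)·-1.5000 - (-4)·-0.8000) / (9) = 0.2556;  x2 ← (1−ω)·-0.5000 + ω·0.2556 = 0.4067
  x3: GS value = (10 - (3)·-1.5000 - (-2)·0.4067) / (7) = 2.1876;  x3 ← (1−ω)·-0.8000 + ω·2.1876 = 2.7851

(-1.5000, 0.4067, 2.7851)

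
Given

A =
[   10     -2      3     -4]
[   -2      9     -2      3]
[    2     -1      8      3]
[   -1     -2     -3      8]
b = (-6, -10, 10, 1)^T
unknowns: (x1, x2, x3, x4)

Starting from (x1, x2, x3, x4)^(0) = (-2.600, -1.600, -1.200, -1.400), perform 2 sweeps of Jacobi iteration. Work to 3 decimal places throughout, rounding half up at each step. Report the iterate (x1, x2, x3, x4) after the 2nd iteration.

Iteration 1:
  x1 = (-6 - (-2)·-1.600 - (3)·-1.200 - (-4)·-1.400) / (10) = -1.120
  x2 = (-10 - (-2)·-2.600 - (-2)·-1.200 - (3)·-1.400) / (9) = -1.489
  x3 = (10 - (2)·-2.600 - (-1)·-1.600 - (3)·-1.400) / (8) = 2.225
  x4 = (1 - (-1)·-2.600 - (-2)·-1.600 - (-3)·-1.200) / (8) = -1.050
Iteration 2:
  x1 = (-6 - (-2)·-1.489 - (3)·2.225 - (-4)·-1.050) / (10) = -1.985
  x2 = (-10 - (-2)·-1.120 - (-2)·2.225 - (3)·-1.050) / (9) = -0.516
  x3 = (10 - (2)·-1.120 - (-1)·-1.489 - (3)·-1.050) / (8) = 1.738
  x4 = (1 - (-1)·-1.120 - (-2)·-1.489 - (-3)·2.225) / (8) = 0.447

(-1.985, -0.516, 1.738, 0.447)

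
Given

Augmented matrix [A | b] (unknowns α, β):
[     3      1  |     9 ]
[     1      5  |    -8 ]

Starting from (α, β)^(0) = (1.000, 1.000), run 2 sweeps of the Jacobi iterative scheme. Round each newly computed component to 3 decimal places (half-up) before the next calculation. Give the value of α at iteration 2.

3.600

Iteration 1:
  α = (9 - (1)·1.000) / (3) = 2.667
  β = (-8 - (1)·1.000) / (5) = -1.800
Iteration 2:
  α = (9 - (1)·-1.800) / (3) = 3.600
  β = (-8 - (1)·2.667) / (5) = -2.133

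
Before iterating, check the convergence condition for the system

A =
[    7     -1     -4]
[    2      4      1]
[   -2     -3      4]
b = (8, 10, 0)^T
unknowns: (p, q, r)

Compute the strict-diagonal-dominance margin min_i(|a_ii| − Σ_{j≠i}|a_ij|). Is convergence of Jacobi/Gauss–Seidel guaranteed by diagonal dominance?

-1

row 1: |7| − (1+4) = 2
row 2: |4| − (2+1) = 1
row 3: |4| − (2+3) = -1
minimum over rows = -1 → not strictly diagonally dominant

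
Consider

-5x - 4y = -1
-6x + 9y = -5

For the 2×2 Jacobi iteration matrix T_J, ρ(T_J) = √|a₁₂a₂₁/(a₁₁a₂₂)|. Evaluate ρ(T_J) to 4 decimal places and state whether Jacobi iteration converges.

0.7303

a₁₂a₂₁/(a₁₁a₂₂) = (-4)·(-6) / ((-5)·(9)) = -0.533333
ρ = √|-0.533333| = √0.533333 = 0.7303
ρ < 1, so Jacobi converges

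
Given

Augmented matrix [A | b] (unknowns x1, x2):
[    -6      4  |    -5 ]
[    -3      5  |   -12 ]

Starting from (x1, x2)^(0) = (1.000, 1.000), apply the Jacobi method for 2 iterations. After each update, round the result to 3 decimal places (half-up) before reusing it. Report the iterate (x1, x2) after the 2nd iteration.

Iteration 1:
  x1 = (-5 - (4)·1.000) / (-6) = 1.500
  x2 = (-12 - (-3)·1.000) / (5) = -1.800
Iteration 2:
  x1 = (-5 - (4)·-1.800) / (-6) = -0.367
  x2 = (-12 - (-3)·1.500) / (5) = -1.500

(-0.367, -1.500)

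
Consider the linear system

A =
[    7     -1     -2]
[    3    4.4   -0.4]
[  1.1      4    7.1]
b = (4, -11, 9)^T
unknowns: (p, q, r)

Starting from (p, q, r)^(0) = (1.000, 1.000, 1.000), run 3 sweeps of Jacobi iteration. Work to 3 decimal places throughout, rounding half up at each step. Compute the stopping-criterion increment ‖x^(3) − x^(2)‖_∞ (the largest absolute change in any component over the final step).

Iteration 1:
  p = (4 - (-1)·1.000 - (-2)·1.000) / (7) = 1.000
  q = (-11 - (3)·1.000 - (-0.4)·1.000) / (4.4) = -3.091
  r = (9 - (1.1)·1.000 - (4)·1.000) / (7.1) = 0.549
Iteration 2:
  p = (4 - (-1)·-3.091 - (-2)·0.549) / (7) = 0.287
  q = (-11 - (3)·1.000 - (-0.4)·0.549) / (4.4) = -3.132
  r = (9 - (1.1)·1.000 - (4)·-3.091) / (7.1) = 2.854
Iteration 3:
  p = (4 - (-1)·-3.132 - (-2)·2.854) / (7) = 0.939
  q = (-11 - (3)·0.287 - (-0.4)·2.854) / (4.4) = -2.436
  r = (9 - (1.1)·0.287 - (4)·-3.132) / (7.1) = 2.988
Change: (0.652, 0.696, 0.134) → max |·| = 0.696

0.696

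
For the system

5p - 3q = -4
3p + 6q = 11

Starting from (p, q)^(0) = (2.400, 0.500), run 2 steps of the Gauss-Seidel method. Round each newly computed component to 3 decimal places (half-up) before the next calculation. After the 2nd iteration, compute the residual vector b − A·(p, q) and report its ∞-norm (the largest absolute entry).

Iteration 1:
  p = (-4 - (-3)·0.500) / (5) = -0.500
  q = (11 - (3)·-0.500) / (6) = 2.083
Iteration 2:
  p = (-4 - (-3)·2.083) / (5) = 0.450
  q = (11 - (3)·0.450) / (6) = 1.608
Residual b − A·x = (-1.426, 0.002); ∞-norm = 1.426

1.426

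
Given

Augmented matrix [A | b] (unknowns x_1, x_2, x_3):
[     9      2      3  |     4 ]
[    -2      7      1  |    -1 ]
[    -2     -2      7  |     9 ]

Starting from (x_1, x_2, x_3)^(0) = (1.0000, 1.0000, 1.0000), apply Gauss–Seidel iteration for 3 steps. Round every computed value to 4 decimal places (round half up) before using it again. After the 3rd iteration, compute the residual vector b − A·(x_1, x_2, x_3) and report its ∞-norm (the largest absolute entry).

0.0950

Iteration 1:
  x_1 = (4 - (2)·1.0000 - (3)·1.0000) / (9) = -0.1111
  x_2 = (-1 - (-2)·-0.1111 - (1)·1.0000) / (7) = -0.3175
  x_3 = (9 - (-2)·-0.1111 - (-2)·-0.3175) / (7) = 1.1633
Iteration 2:
  x_1 = (4 - (2)·-0.3175 - (3)·1.1633) / (9) = 0.1272
  x_2 = (-1 - (-2)·0.1272 - (1)·1.1633) / (7) = -0.2727
  x_3 = (9 - (-2)·0.1272 - (-2)·-0.2727) / (7) = 1.2441
Iteration 3:
  x_1 = (4 - (2)·-0.2727 - (3)·1.2441) / (9) = 0.0903
  x_2 = (-1 - (-2)·0.0903 - (1)·1.2441) / (7) = -0.2948
  x_3 = (9 - (-2)·0.0903 - (-2)·-0.2948) / (7) = 1.2273
Residual b − A·x = (0.0950, 0.0169, -0.0001); ∞-norm = 0.0950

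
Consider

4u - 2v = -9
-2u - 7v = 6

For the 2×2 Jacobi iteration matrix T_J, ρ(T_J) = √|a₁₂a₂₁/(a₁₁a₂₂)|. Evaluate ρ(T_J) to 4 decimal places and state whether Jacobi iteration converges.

a₁₂a₂₁/(a₁₁a₂₂) = (-2)·(-2) / ((4)·(-7)) = -0.142857
ρ = √|-0.142857| = √0.142857 = 0.3780
ρ < 1, so Jacobi converges

0.3780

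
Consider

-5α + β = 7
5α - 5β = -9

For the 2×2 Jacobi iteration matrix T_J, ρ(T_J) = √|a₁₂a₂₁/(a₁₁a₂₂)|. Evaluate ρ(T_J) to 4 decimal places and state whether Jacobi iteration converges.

0.4472

a₁₂a₂₁/(a₁₁a₂₂) = (1)·(5) / ((-5)·(-5)) = 0.200000
ρ = √|0.200000| = √0.200000 = 0.4472
ρ < 1, so Jacobi converges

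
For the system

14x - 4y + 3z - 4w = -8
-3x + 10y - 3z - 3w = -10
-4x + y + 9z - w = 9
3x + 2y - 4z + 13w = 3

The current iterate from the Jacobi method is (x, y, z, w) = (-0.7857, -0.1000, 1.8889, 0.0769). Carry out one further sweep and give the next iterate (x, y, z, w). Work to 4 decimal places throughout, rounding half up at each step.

One sweep:
  x = (-8 - (-4)·-0.1000 - (3)·1.8889 - (-4)·0.0769) / (14) = -0.9828
  y = (-10 - (-3)·-0.7857 - (-3)·1.8889 - (-3)·0.0769) / (10) = -0.6460
  z = (9 - (-4)·-0.7857 - (1)·-0.1000 - (-1)·0.0769) / (9) = 0.6705
  w = (3 - (3)·-0.7857 - (2)·-0.1000 - (-4)·1.8889) / (13) = 1.0087

(-0.9828, -0.6460, 0.6705, 1.0087)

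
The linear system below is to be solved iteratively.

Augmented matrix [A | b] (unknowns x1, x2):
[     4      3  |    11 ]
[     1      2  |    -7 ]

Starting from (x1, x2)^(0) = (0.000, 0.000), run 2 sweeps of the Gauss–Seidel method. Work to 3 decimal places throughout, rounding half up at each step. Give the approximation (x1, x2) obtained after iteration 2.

Iteration 1:
  x1 = (11 - (3)·0.000) / (4) = 2.750
  x2 = (-7 - (1)·2.750) / (2) = -4.875
Iteration 2:
  x1 = (11 - (3)·-4.875) / (4) = 6.406
  x2 = (-7 - (1)·6.406) / (2) = -6.703

(6.406, -6.703)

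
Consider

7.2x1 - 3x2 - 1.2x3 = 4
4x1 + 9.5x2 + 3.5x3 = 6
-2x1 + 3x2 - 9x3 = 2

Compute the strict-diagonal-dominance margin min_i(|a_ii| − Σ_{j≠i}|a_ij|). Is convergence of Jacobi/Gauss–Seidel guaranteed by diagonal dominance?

row 1: |7.2| − (3+1.2) = 3
row 2: |9.5| − (4+3.5) = 2
row 3: |-9| − (2+3) = 4
minimum over rows = 2 → strictly diagonally dominant (convergence guaranteed)

2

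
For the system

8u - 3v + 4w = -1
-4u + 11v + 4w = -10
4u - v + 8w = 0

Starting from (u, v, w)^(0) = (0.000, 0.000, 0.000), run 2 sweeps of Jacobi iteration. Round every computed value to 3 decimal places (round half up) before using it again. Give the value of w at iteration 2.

-0.051

Iteration 1:
  u = (-1 - (-3)·0.000 - (4)·0.000) / (8) = -0.125
  v = (-10 - (-4)·0.000 - (4)·0.000) / (11) = -0.909
  w = (0 - (4)·0.000 - (-1)·0.000) / (8) = 0.000
Iteration 2:
  u = (-1 - (-3)·-0.909 - (4)·0.000) / (8) = -0.466
  v = (-10 - (-4)·-0.125 - (4)·0.000) / (11) = -0.955
  w = (0 - (4)·-0.125 - (-1)·-0.909) / (8) = -0.051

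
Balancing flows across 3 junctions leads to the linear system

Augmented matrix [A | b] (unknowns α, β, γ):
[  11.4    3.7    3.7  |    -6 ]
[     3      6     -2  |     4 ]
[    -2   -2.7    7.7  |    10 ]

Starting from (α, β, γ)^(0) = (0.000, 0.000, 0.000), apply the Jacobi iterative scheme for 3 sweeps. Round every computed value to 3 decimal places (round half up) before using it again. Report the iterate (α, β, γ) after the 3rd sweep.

Iteration 1:
  α = (-6 - (3.7)·0.000 - (3.7)·0.000) / (11.4) = -0.526
  β = (4 - (3)·0.000 - (-2)·0.000) / (6) = 0.667
  γ = (10 - (-2)·0.000 - (-2.7)·0.000) / (7.7) = 1.299
Iteration 2:
  α = (-6 - (3.7)·0.667 - (3.7)·1.299) / (11.4) = -1.164
  β = (4 - (3)·-0.526 - (-2)·1.299) / (6) = 1.363
  γ = (10 - (-2)·-0.526 - (-2.7)·0.667) / (7.7) = 1.396
Iteration 3:
  α = (-6 - (3.7)·1.363 - (3.7)·1.396) / (11.4) = -1.422
  β = (4 - (3)·-1.164 - (-2)·1.396) / (6) = 1.714
  γ = (10 - (-2)·-1.164 - (-2.7)·1.363) / (7.7) = 1.474

(-1.422, 1.714, 1.474)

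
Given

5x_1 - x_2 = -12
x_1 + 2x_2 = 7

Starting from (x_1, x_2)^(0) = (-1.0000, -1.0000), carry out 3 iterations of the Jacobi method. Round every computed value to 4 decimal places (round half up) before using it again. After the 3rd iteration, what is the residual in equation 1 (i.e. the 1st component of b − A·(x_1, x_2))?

Iteration 1:
  x_1 = (-12 - (-1)·-1.0000) / (5) = -2.6000
  x_2 = (7 - (1)·-1.0000) / (2) = 4.0000
Iteration 2:
  x_1 = (-12 - (-1)·4.0000) / (5) = -1.6000
  x_2 = (7 - (1)·-2.6000) / (2) = 4.8000
Iteration 3:
  x_1 = (-12 - (-1)·4.8000) / (5) = -1.4400
  x_2 = (7 - (1)·-1.6000) / (2) = 4.3000
Residual b − A·x = (-0.5000, -0.1600)

-0.5000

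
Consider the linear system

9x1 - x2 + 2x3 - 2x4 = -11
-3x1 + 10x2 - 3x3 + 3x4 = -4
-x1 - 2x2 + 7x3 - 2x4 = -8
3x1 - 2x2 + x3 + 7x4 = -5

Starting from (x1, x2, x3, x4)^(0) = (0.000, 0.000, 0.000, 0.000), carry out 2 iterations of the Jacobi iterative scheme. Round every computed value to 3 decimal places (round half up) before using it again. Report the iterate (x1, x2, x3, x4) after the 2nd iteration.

Iteration 1:
  x1 = (-11 - (-1)·0.000 - (2)·0.000 - (-2)·0.000) / (9) = -1.222
  x2 = (-4 - (-3)·0.000 - (-3)·0.000 - (3)·0.000) / (10) = -0.400
  x3 = (-8 - (-1)·0.000 - (-2)·0.000 - (-2)·0.000) / (7) = -1.143
  x4 = (-5 - (3)·0.000 - (-2)·0.000 - (1)·0.000) / (7) = -0.714
Iteration 2:
  x1 = (-11 - (-1)·-0.400 - (2)·-1.143 - (-2)·-0.714) / (9) = -1.171
  x2 = (-4 - (-3)·-1.222 - (-3)·-1.143 - (3)·-0.714) / (10) = -0.895
  x3 = (-8 - (-1)·-1.222 - (-2)·-0.400 - (-2)·-0.714) / (7) = -1.636
  x4 = (-5 - (3)·-1.222 - (-2)·-0.400 - (1)·-1.143) / (7) = -0.142

(-1.171, -0.895, -1.636, -0.142)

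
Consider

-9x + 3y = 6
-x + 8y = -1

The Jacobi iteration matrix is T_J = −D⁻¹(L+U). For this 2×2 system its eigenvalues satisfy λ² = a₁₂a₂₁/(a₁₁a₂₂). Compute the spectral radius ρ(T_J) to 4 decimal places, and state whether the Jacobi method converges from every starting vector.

a₁₂a₂₁/(a₁₁a₂₂) = (3)·(-1) / ((-9)·(8)) = 0.041667
ρ = √|0.041667| = √0.041667 = 0.2041
ρ < 1, so Jacobi converges

0.2041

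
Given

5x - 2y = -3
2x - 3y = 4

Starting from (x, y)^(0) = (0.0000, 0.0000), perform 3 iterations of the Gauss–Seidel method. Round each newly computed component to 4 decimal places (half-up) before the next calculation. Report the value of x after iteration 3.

-1.4782

Iteration 1:
  x = (-3 - (-2)·0.0000) / (5) = -0.6000
  y = (4 - (2)·-0.6000) / (-3) = -1.7333
Iteration 2:
  x = (-3 - (-2)·-1.7333) / (5) = -1.2933
  y = (4 - (2)·-1.2933) / (-3) = -2.1955
Iteration 3:
  x = (-3 - (-2)·-2.1955) / (5) = -1.4782
  y = (4 - (2)·-1.4782) / (-3) = -2.3188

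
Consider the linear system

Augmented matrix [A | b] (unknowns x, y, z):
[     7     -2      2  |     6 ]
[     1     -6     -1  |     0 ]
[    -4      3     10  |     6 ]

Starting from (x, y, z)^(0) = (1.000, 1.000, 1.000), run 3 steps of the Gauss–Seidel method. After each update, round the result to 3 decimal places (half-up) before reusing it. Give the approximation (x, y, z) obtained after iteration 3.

Iteration 1:
  x = (6 - (-2)·1.000 - (2)·1.000) / (7) = 0.857
  y = (0 - (1)·0.857 - (-1)·1.000) / (-6) = -0.024
  z = (6 - (-4)·0.857 - (3)·-0.024) / (10) = 0.950
Iteration 2:
  x = (6 - (-2)·-0.024 - (2)·0.950) / (7) = 0.579
  y = (0 - (1)·0.579 - (-1)·0.950) / (-6) = -0.062
  z = (6 - (-4)·0.579 - (3)·-0.062) / (10) = 0.850
Iteration 3:
  x = (6 - (-2)·-0.062 - (2)·0.850) / (7) = 0.597
  y = (0 - (1)·0.597 - (-1)·0.850) / (-6) = -0.042
  z = (6 - (-4)·0.597 - (3)·-0.042) / (10) = 0.851

(0.597, -0.042, 0.851)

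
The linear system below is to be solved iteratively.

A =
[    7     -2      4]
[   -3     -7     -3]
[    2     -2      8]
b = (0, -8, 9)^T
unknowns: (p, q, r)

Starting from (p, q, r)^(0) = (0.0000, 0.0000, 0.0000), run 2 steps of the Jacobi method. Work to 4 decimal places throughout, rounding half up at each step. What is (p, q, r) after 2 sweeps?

(-0.3163, 0.6607, 1.4107)

Iteration 1:
  p = (0 - (-2)·0.0000 - (4)·0.0000) / (7) = 0.0000
  q = (-8 - (-3)·0.0000 - (-3)·0.0000) / (-7) = 1.1429
  r = (9 - (2)·0.0000 - (-2)·0.0000) / (8) = 1.1250
Iteration 2:
  p = (0 - (-2)·1.1429 - (4)·1.1250) / (7) = -0.3163
  q = (-8 - (-3)·0.0000 - (-3)·1.1250) / (-7) = 0.6607
  r = (9 - (2)·0.0000 - (-2)·1.1429) / (8) = 1.4107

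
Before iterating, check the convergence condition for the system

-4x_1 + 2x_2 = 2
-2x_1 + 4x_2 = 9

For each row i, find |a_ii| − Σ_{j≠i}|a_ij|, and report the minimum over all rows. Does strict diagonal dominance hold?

2

row 1: |-4| − (2) = 2
row 2: |4| − (2) = 2
minimum over rows = 2 → strictly diagonally dominant (convergence guaranteed)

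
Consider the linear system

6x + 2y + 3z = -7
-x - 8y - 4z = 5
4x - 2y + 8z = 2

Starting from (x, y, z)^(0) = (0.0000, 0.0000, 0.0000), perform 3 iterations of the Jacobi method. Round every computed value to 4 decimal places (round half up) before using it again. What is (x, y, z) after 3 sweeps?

Iteration 1:
  x = (-7 - (2)·0.0000 - (3)·0.0000) / (6) = -1.1667
  y = (5 - (-1)·0.0000 - (-4)·0.0000) / (-8) = -0.6250
  z = (2 - (4)·0.0000 - (-2)·0.0000) / (8) = 0.2500
Iteration 2:
  x = (-7 - (2)·-0.6250 - (3)·0.2500) / (6) = -1.0833
  y = (5 - (-1)·-1.1667 - (-4)·0.2500) / (-8) = -0.6042
  z = (2 - (4)·-1.1667 - (-2)·-0.6250) / (8) = 0.6771
Iteration 3:
  x = (-7 - (2)·-0.6042 - (3)·0.6771) / (6) = -1.3038
  y = (5 - (-1)·-1.0833 - (-4)·0.6771) / (-8) = -0.8281
  z = (2 - (4)·-1.0833 - (-2)·-0.6042) / (8) = 0.6406

(-1.3038, -0.8281, 0.6406)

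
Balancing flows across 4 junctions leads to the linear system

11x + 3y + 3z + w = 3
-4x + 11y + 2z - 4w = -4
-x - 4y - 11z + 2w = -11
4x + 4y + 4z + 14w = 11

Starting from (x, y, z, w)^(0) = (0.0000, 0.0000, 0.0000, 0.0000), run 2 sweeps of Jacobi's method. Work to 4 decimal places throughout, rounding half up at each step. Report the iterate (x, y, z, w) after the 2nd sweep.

Iteration 1:
  x = (3 - (3)·0.0000 - (3)·0.0000 - (1)·0.0000) / (11) = 0.2727
  y = (-4 - (-4)·0.0000 - (2)·0.0000 - (-4)·0.0000) / (11) = -0.3636
  z = (-11 - (-1)·0.0000 - (-4)·0.0000 - (2)·0.0000) / (-11) = 1.0000
  w = (11 - (4)·0.0000 - (4)·0.0000 - (4)·0.0000) / (14) = 0.7857
Iteration 2:
  x = (3 - (3)·-0.3636 - (3)·1.0000 - (1)·0.7857) / (11) = 0.0277
  y = (-4 - (-4)·0.2727 - (2)·1.0000 - (-4)·0.7857) / (11) = -0.1606
  z = (-11 - (-1)·0.2727 - (-4)·-0.3636 - (2)·0.7857) / (-11) = 1.2503
  w = (11 - (4)·0.2727 - (4)·-0.3636 - (4)·1.0000) / (14) = 0.5260

(0.0277, -0.1606, 1.2503, 0.5260)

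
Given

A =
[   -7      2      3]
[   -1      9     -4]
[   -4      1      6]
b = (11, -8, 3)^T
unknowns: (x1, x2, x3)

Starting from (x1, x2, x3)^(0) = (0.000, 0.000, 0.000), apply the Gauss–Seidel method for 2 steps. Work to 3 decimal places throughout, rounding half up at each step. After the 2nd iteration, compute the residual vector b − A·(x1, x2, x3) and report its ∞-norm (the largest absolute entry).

1.249

Iteration 1:
  x1 = (11 - (2)·0.000 - (3)·0.000) / (-7) = -1.571
  x2 = (-8 - (-1)·-1.571 - (-4)·0.000) / (9) = -1.063
  x3 = (3 - (-4)·-1.571 - (1)·-1.063) / (6) = -0.370
Iteration 2:
  x1 = (11 - (2)·-1.063 - (3)·-0.370) / (-7) = -2.034
  x2 = (-8 - (-1)·-2.034 - (-4)·-0.370) / (9) = -1.279
  x3 = (3 - (-4)·-2.034 - (1)·-1.279) / (6) = -0.643
Residual b − A·x = (1.249, -1.095, 0.001); ∞-norm = 1.249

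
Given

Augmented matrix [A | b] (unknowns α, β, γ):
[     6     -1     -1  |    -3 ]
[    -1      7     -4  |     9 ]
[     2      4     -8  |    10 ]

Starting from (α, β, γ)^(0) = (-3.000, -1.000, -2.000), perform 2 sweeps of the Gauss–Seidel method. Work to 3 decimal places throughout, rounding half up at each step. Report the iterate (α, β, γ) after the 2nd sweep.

(-0.750, 0.321, -1.277)

Iteration 1:
  α = (-3 - (-1)·-1.000 - (-1)·-2.000) / (6) = -1.000
  β = (9 - (-1)·-1.000 - (-4)·-2.000) / (7) = 0.000
  γ = (10 - (2)·-1.000 - (4)·0.000) / (-8) = -1.500
Iteration 2:
  α = (-3 - (-1)·0.000 - (-1)·-1.500) / (6) = -0.750
  β = (9 - (-1)·-0.750 - (-4)·-1.500) / (7) = 0.321
  γ = (10 - (2)·-0.750 - (4)·0.321) / (-8) = -1.277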